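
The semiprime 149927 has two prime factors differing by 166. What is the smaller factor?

313

Since p = q + 166, we have 149927 = q(q + 166), so q² + 166q − 149927 = 0.
Discriminant: 166² + 4·149927 = 27556 + 599708 = 627264; √627264 = 792.
q = (−166 + 792)/2 = 313, and p = q + 166 = 479.
Check: 313 · 479 = 149927.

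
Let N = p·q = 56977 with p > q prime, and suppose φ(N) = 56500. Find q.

227

φ(n) = (p−1)(q−1) = n − (p+q) + 1, so p + q = 56977 − 56500 + 1 = 478.
p and q are the roots of t² − 478t + 56977 = 0.
Discriminant: 478² − 4·56977 = 228484 − 227908 = 576; √576 = 24.
q = (478 − 24)/2 = 227, p = (478 + 24)/2 = 251.
Check: 227 · 251 = 56977.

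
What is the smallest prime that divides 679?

679 is odd.
Digit sum 22, not divisible by 3.
Ends in 9: not divisible by 5.
7: 679 = 7·97

7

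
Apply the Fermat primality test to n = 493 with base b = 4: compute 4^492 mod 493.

4^1 ≡ 4 (mod 493)
4^2 ≡ 4^2 = 16 ≡ 16 (mod 493)
4^4 ≡ 16^2 = 256 ≡ 256 (mod 493)
4^8 ≡ 256^2 = 65536 ≡ 460 (mod 493)
4^16 ≡ 460^2 = 211600 ≡ 103 (mod 493)
4^32 ≡ 103^2 = 10609 ≡ 256 (mod 493)
4^64 ≡ 256^2 = 65536 ≡ 460 (mod 493)
4^128 ≡ 460^2 = 211600 ≡ 103 (mod 493)
4^256 ≡ 103^2 = 10609 ≡ 256 (mod 493)
492 = 256 + 128 + 64 + 32 + 8 + 4 in binary powers of 2.
So 4^492 ≡ 256 · 103 · 460 · 256 · 460 · 256 ≡ 103 (mod 493).
Since 103 ≠ 1, base 4 is a Fermat witness: 493 is composite.

103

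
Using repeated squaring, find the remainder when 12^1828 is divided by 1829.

12^1 ≡ 12 (mod 1829)
12^2 ≡ 12^2 = 144 ≡ 144 (mod 1829)
12^4 ≡ 144^2 = 20736 ≡ 617 (mod 1829)
12^8 ≡ 617^2 = 380689 ≡ 257 (mod 1829)
12^16 ≡ 257^2 = 66049 ≡ 205 (mod 1829)
12^32 ≡ 205^2 = 42025 ≡ 1787 (mod 1829)
12^64 ≡ 1787^2 = 3193369 ≡ 1764 (mod 1829)
12^128 ≡ 1764^2 = 3111696 ≡ 567 (mod 1829)
12^256 ≡ 567^2 = 321489 ≡ 1414 (mod 1829)
12^512 ≡ 1414^2 = 1999396 ≡ 299 (mod 1829)
12^1024 ≡ 299^2 = 89401 ≡ 1609 (mod 1829)
1828 = 1024 + 512 + 256 + 32 + 4 in binary powers of 2.
So 12^1828 ≡ 1609 · 299 · 1414 · 1787 · 617 ≡ 1192 (mod 1829).
Since 1192 ≠ 1, base 12 is a Fermat witness: 1829 is composite.

1192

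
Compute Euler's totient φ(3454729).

3386400

Factor: 3454729 = 137 · 151 · 167.
φ(3454729) = (137−1) · (151−1) · (167−1) = 136 · 150 · 166 = 3386400.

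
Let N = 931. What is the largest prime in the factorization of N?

19

931 = 7 · 133
133 = 7 · 19
19 is prime.
So 931 = 7^2 · 19; the largest prime factor is 19.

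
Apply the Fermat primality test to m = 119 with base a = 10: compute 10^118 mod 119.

10^1 ≡ 10 (mod 119)
10^2 ≡ 10^2 = 100 ≡ 100 (mod 119)
10^4 ≡ 100^2 = 10000 ≡ 4 (mod 119)
10^8 ≡ 4^2 = 16 ≡ 16 (mod 119)
10^16 ≡ 16^2 = 256 ≡ 18 (mod 119)
10^32 ≡ 18^2 = 324 ≡ 86 (mod 119)
10^64 ≡ 86^2 = 7396 ≡ 18 (mod 119)
118 = 64 + 32 + 16 + 4 + 2 in binary powers of 2.
So 10^118 ≡ 18 · 86 · 18 · 4 · 100 ≡ 60 (mod 119).
Since 60 ≠ 1, base 10 is a Fermat witness: 119 is composite.

60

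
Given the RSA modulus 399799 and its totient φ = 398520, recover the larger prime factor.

φ(n) = (p−1)(q−1) = n − (p+q) + 1, so p + q = 399799 − 398520 + 1 = 1280.
p and q are the roots of t² − 1280t + 399799 = 0.
Discriminant: 1280² − 4·399799 = 1638400 − 1599196 = 39204; √39204 = 198.
q = (1280 − 198)/2 = 541, p = (1280 + 198)/2 = 739.
Check: 541 · 739 = 399799.

739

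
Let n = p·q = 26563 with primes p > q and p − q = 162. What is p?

263

Since p = q + 162, we have 26563 = q(q + 162), so q² + 162q − 26563 = 0.
Discriminant: 162² + 4·26563 = 26244 + 106252 = 132496; √132496 = 364.
q = (−162 + 364)/2 = 101, and p = q + 162 = 263.
Check: 101 · 263 = 26563.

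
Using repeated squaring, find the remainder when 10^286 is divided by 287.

10^1 ≡ 10 (mod 287)
10^2 ≡ 10^2 = 100 ≡ 100 (mod 287)
10^4 ≡ 100^2 = 10000 ≡ 242 (mod 287)
10^8 ≡ 242^2 = 58564 ≡ 16 (mod 287)
10^16 ≡ 16^2 = 256 ≡ 256 (mod 287)
10^32 ≡ 256^2 = 65536 ≡ 100 (mod 287)
10^64 ≡ 100^2 = 10000 ≡ 242 (mod 287)
10^128 ≡ 242^2 = 58564 ≡ 16 (mod 287)
10^256 ≡ 16^2 = 256 ≡ 256 (mod 287)
286 = 256 + 16 + 8 + 4 + 2 in binary powers of 2.
So 10^286 ≡ 256 · 256 · 16 · 242 · 100 ≡ 256 (mod 287).
Since 256 ≠ 1, base 10 is a Fermat witness: 287 is composite.

256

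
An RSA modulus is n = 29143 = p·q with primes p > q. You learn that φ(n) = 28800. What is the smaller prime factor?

151

φ(n) = (p−1)(q−1) = n − (p+q) + 1, so p + q = 29143 − 28800 + 1 = 344.
p and q are the roots of t² − 344t + 29143 = 0.
Discriminant: 344² − 4·29143 = 118336 − 116572 = 1764; √1764 = 42.
q = (344 − 42)/2 = 151, p = (344 + 42)/2 = 193.
Check: 151 · 193 = 29143.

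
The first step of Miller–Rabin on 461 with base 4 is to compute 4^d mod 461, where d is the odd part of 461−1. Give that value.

460

461 − 1 = 460 = 2^2 · 115, so d = 115.
4^1 ≡ 4 (mod 461)
4^2 ≡ 4^2 = 16 ≡ 16 (mod 461)
4^4 ≡ 16^2 = 256 ≡ 256 (mod 461)
4^8 ≡ 256^2 = 65536 ≡ 74 (mod 461)
4^16 ≡ 74^2 = 5476 ≡ 405 (mod 461)
4^32 ≡ 405^2 = 164025 ≡ 370 (mod 461)
4^64 ≡ 370^2 = 136900 ≡ 444 (mod 461)
115 = 64 + 32 + 16 + 2 + 1 in binary powers of 2.
So 4^115 ≡ 444 · 370 · 405 · 16 · 4 ≡ 460 (mod 461).
Since 4^d ≡ 460 (mod 461), base 4 does not prove 461 composite.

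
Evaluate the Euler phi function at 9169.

Factor: 9169 = 53 · 173.
φ(9169) = (53−1) · (173−1) = 52 · 172 = 8944.

8944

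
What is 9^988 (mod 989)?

439

9^1 ≡ 9 (mod 989)
9^2 ≡ 9^2 = 81 ≡ 81 (mod 989)
9^4 ≡ 81^2 = 6561 ≡ 627 (mod 989)
9^8 ≡ 627^2 = 393129 ≡ 496 (mod 989)
9^16 ≡ 496^2 = 246016 ≡ 744 (mod 989)
9^32 ≡ 744^2 = 553536 ≡ 685 (mod 989)
9^64 ≡ 685^2 = 469225 ≡ 439 (mod 989)
9^128 ≡ 439^2 = 192721 ≡ 855 (mod 989)
9^256 ≡ 855^2 = 731025 ≡ 154 (mod 989)
9^512 ≡ 154^2 = 23716 ≡ 969 (mod 989)
988 = 512 + 256 + 128 + 64 + 16 + 8 + 4 in binary powers of 2.
So 9^988 ≡ 969 · 154 · 855 · 439 · 744 · 496 · 627 ≡ 439 (mod 989).
Since 439 ≠ 1, base 9 is a Fermat witness: 989 is composite.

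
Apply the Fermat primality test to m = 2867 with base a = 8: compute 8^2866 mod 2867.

8^1 ≡ 8 (mod 2867)
8^2 ≡ 8^2 = 64 ≡ 64 (mod 2867)
8^4 ≡ 64^2 = 4096 ≡ 1229 (mod 2867)
8^8 ≡ 1229^2 = 1510441 ≡ 2399 (mod 2867)
8^16 ≡ 2399^2 = 5755201 ≡ 1132 (mod 2867)
8^32 ≡ 1132^2 = 1281424 ≡ 2742 (mod 2867)
8^64 ≡ 2742^2 = 7518564 ≡ 1290 (mod 2867)
8^128 ≡ 1290^2 = 1664100 ≡ 1240 (mod 2867)
8^256 ≡ 1240^2 = 1537600 ≡ 888 (mod 2867)
8^512 ≡ 888^2 = 788544 ≡ 119 (mod 2867)
8^1024 ≡ 119^2 = 14161 ≡ 2693 (mod 2867)
8^2048 ≡ 2693^2 = 7252249 ≡ 1606 (mod 2867)
2866 = 2048 + 512 + 256 + 32 + 16 + 2 in binary powers of 2.
So 8^2866 ≡ 1606 · 119 · 888 · 2742 · 1132 · 64 ≡ 332 (mod 2867).
Since 332 ≠ 1, base 8 is a Fermat witness: 2867 is composite.

332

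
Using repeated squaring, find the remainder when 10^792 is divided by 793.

729

10^1 ≡ 10 (mod 793)
10^2 ≡ 10^2 = 100 ≡ 100 (mod 793)
10^4 ≡ 100^2 = 10000 ≡ 484 (mod 793)
10^8 ≡ 484^2 = 234256 ≡ 321 (mod 793)
10^16 ≡ 321^2 = 103041 ≡ 744 (mod 793)
10^32 ≡ 744^2 = 553536 ≡ 22 (mod 793)
10^64 ≡ 22^2 = 484 ≡ 484 (mod 793)
10^128 ≡ 484^2 = 234256 ≡ 321 (mod 793)
10^256 ≡ 321^2 = 103041 ≡ 744 (mod 793)
10^512 ≡ 744^2 = 553536 ≡ 22 (mod 793)
792 = 512 + 256 + 16 + 8 in binary powers of 2.
So 10^792 ≡ 22 · 744 · 744 · 321 ≡ 729 (mod 793).
Since 729 ≠ 1, base 10 is a Fermat witness: 793 is composite.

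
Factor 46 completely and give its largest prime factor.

23

46 = 2 · 23
23 is prime.
So 46 = 2 · 23; the largest prime factor is 23.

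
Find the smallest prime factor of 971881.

971881 is odd.
Digit sum 34, not divisible by 3.
Ends in 1: not divisible by 5.
7: 971881 = 7·138840 + 1
11: 971881 = 11·88352 + 9
13: 971881 = 13·74760 + 1
17: 971881 = 17·57169 + 8
19: 971881 = 19·51151 + 12
23: 971881 = 23·42255 + 16
29: 971881 = 29·33513 + 4
31: 971881 = 31·31351

31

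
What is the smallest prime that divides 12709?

12709 is odd.
Digit sum 19, not divisible by 3.
Ends in 9: not divisible by 5.
7: 12709 = 7·1815 + 4
11: 12709 = 11·1155 + 4
13: 12709 = 13·977 + 8
17: 12709 = 17·747 + 10
19: 12709 = 19·668 + 17
23: 12709 = 23·552 + 13
29: 12709 = 29·438 + 7
31: 12709 = 31·409 + 30
37: 12709 = 37·343 + 18
41: 12709 = 41·309 + 40
43: 12709 = 43·295 + 24
47: 12709 = 47·270 + 19
53: 12709 = 53·239 + 42
59: 12709 = 59·215 + 24
61: 12709 = 61·208 + 21
67: 12709 = 67·189 + 46
71: 12709 = 71·179

71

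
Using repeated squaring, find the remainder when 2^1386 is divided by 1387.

1

2^1 ≡ 2 (mod 1387)
2^2 ≡ 2^2 = 4 ≡ 4 (mod 1387)
2^4 ≡ 4^2 = 16 ≡ 16 (mod 1387)
2^8 ≡ 16^2 = 256 ≡ 256 (mod 1387)
2^16 ≡ 256^2 = 65536 ≡ 347 (mod 1387)
2^32 ≡ 347^2 = 120409 ≡ 1127 (mod 1387)
2^64 ≡ 1127^2 = 1270129 ≡ 1024 (mod 1387)
2^128 ≡ 1024^2 = 1048576 ≡ 4 (mod 1387)
2^256 ≡ 4^2 = 16 ≡ 16 (mod 1387)
2^512 ≡ 16^2 = 256 ≡ 256 (mod 1387)
2^1024 ≡ 256^2 = 65536 ≡ 347 (mod 1387)
1386 = 1024 + 256 + 64 + 32 + 8 + 2 in binary powers of 2.
So 2^1386 ≡ 347 · 16 · 1024 · 1127 · 256 · 4 ≡ 1 (mod 1387).
Since the result is 1, base 2 gives no evidence that 1387 is composite.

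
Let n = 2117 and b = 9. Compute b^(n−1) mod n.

429

9^1 ≡ 9 (mod 2117)
9^2 ≡ 9^2 = 81 ≡ 81 (mod 2117)
9^4 ≡ 81^2 = 6561 ≡ 210 (mod 2117)
9^8 ≡ 210^2 = 44100 ≡ 1760 (mod 2117)
9^16 ≡ 1760^2 = 3097600 ≡ 429 (mod 2117)
9^32 ≡ 429^2 = 184041 ≡ 1979 (mod 2117)
9^64 ≡ 1979^2 = 3916441 ≡ 2108 (mod 2117)
9^128 ≡ 2108^2 = 4443664 ≡ 81 (mod 2117)
9^256 ≡ 81^2 = 6561 ≡ 210 (mod 2117)
9^512 ≡ 210^2 = 44100 ≡ 1760 (mod 2117)
9^1024 ≡ 1760^2 = 3097600 ≡ 429 (mod 2117)
9^2048 ≡ 429^2 = 184041 ≡ 1979 (mod 2117)
2116 = 2048 + 64 + 4 in binary powers of 2.
So 9^2116 ≡ 1979 · 2108 · 210 ≡ 429 (mod 2117).
Since 429 ≠ 1, base 9 is a Fermat witness: 2117 is composite.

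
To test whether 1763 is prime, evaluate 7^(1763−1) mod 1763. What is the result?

7^1 ≡ 7 (mod 1763)
7^2 ≡ 7^2 = 49 ≡ 49 (mod 1763)
7^4 ≡ 49^2 = 2401 ≡ 638 (mod 1763)
7^8 ≡ 638^2 = 407044 ≡ 1554 (mod 1763)
7^16 ≡ 1554^2 = 2414916 ≡ 1369 (mod 1763)
7^32 ≡ 1369^2 = 1874161 ≡ 92 (mod 1763)
7^64 ≡ 92^2 = 8464 ≡ 1412 (mod 1763)
7^128 ≡ 1412^2 = 1993744 ≡ 1554 (mod 1763)
7^256 ≡ 1554^2 = 2414916 ≡ 1369 (mod 1763)
7^512 ≡ 1369^2 = 1874161 ≡ 92 (mod 1763)
7^1024 ≡ 92^2 = 8464 ≡ 1412 (mod 1763)
1762 = 1024 + 512 + 128 + 64 + 32 + 2 in binary powers of 2.
So 7^1762 ≡ 1412 · 92 · 1554 · 1412 · 92 · 49 ≡ 1197 (mod 1763).
Since 1197 ≠ 1, base 7 is a Fermat witness: 1763 is composite.

1197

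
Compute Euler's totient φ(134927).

Factor: 134927 = 13 · 97 · 107.
φ(134927) = (13−1) · (97−1) · (107−1) = 12 · 96 · 106 = 122112.

122112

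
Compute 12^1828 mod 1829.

1192

12^1 ≡ 12 (mod 1829)
12^2 ≡ 12^2 = 144 ≡ 144 (mod 1829)
12^4 ≡ 144^2 = 20736 ≡ 617 (mod 1829)
12^8 ≡ 617^2 = 380689 ≡ 257 (mod 1829)
12^16 ≡ 257^2 = 66049 ≡ 205 (mod 1829)
12^32 ≡ 205^2 = 42025 ≡ 1787 (mod 1829)
12^64 ≡ 1787^2 = 3193369 ≡ 1764 (mod 1829)
12^128 ≡ 1764^2 = 3111696 ≡ 567 (mod 1829)
12^256 ≡ 567^2 = 321489 ≡ 1414 (mod 1829)
12^512 ≡ 1414^2 = 1999396 ≡ 299 (mod 1829)
12^1024 ≡ 299^2 = 89401 ≡ 1609 (mod 1829)
1828 = 1024 + 512 + 256 + 32 + 4 in binary powers of 2.
So 12^1828 ≡ 1609 · 299 · 1414 · 1787 · 617 ≡ 1192 (mod 1829).
Since 1192 ≠ 1, base 12 is a Fermat witness: 1829 is composite.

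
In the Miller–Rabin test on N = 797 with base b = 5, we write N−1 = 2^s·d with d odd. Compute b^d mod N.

582

797 − 1 = 796 = 2^2 · 199, so d = 199.
5^1 ≡ 5 (mod 797)
5^2 ≡ 5^2 = 25 ≡ 25 (mod 797)
5^4 ≡ 25^2 = 625 ≡ 625 (mod 797)
5^8 ≡ 625^2 = 390625 ≡ 95 (mod 797)
5^16 ≡ 95^2 = 9025 ≡ 258 (mod 797)
5^32 ≡ 258^2 = 66564 ≡ 413 (mod 797)
5^64 ≡ 413^2 = 170569 ≡ 11 (mod 797)
5^128 ≡ 11^2 = 121 ≡ 121 (mod 797)
199 = 128 + 64 + 4 + 2 + 1 in binary powers of 2.
So 5^199 ≡ 121 · 11 · 625 · 25 · 5 ≡ 582 (mod 797).
Squaring chain: 582 → 796; reaches −1, so base 5 does not prove 797 composite.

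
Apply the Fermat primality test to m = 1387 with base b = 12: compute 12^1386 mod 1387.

12^1 ≡ 12 (mod 1387)
12^2 ≡ 12^2 = 144 ≡ 144 (mod 1387)
12^4 ≡ 144^2 = 20736 ≡ 1318 (mod 1387)
12^8 ≡ 1318^2 = 1737124 ≡ 600 (mod 1387)
12^16 ≡ 600^2 = 360000 ≡ 767 (mod 1387)
12^32 ≡ 767^2 = 588289 ≡ 201 (mod 1387)
12^64 ≡ 201^2 = 40401 ≡ 178 (mod 1387)
12^128 ≡ 178^2 = 31684 ≡ 1170 (mod 1387)
12^256 ≡ 1170^2 = 1368900 ≡ 1318 (mod 1387)
12^512 ≡ 1318^2 = 1737124 ≡ 600 (mod 1387)
12^1024 ≡ 600^2 = 360000 ≡ 767 (mod 1387)
1386 = 1024 + 256 + 64 + 32 + 8 + 2 in binary powers of 2.
So 12^1386 ≡ 767 · 1318 · 178 · 201 · 600 · 144 ≡ 875 (mod 1387).
Since 875 ≠ 1, base 12 is a Fermat witness: 1387 is composite.

875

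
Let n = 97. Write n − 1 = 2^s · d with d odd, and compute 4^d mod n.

97 − 1 = 96 = 2^5 · 3, so d = 3.
4^1 ≡ 4 (mod 97)
4^2 ≡ 4^2 = 16 ≡ 16 (mod 97)
3 = 2 + 1 in binary powers of 2.
So 4^3 ≡ 16 · 4 ≡ 64 (mod 97).
Squaring chain: 64 → 22 → 96 → 1 → 1; reaches −1, so base 4 does not prove 97 composite.

64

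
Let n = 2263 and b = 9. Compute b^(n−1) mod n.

9^1 ≡ 9 (mod 2263)
9^2 ≡ 9^2 = 81 ≡ 81 (mod 2263)
9^4 ≡ 81^2 = 6561 ≡ 2035 (mod 2263)
9^8 ≡ 2035^2 = 4141225 ≡ 2198 (mod 2263)
9^16 ≡ 2198^2 = 4831204 ≡ 1962 (mod 2263)
9^32 ≡ 1962^2 = 3849444 ≡ 81 (mod 2263)
9^64 ≡ 81^2 = 6561 ≡ 2035 (mod 2263)
9^128 ≡ 2035^2 = 4141225 ≡ 2198 (mod 2263)
9^256 ≡ 2198^2 = 4831204 ≡ 1962 (mod 2263)
9^512 ≡ 1962^2 = 3849444 ≡ 81 (mod 2263)
9^1024 ≡ 81^2 = 6561 ≡ 2035 (mod 2263)
9^2048 ≡ 2035^2 = 4141225 ≡ 2198 (mod 2263)
2262 = 2048 + 128 + 64 + 16 + 4 + 2 in binary powers of 2.
So 9^2262 ≡ 2198 · 2198 · 2035 · 1962 · 2035 · 81 ≡ 1242 (mod 2263).
Since 1242 ≠ 1, base 9 is a Fermat witness: 2263 is composite.

1242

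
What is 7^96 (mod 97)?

1

7^1 ≡ 7 (mod 97)
7^2 ≡ 7^2 = 49 ≡ 49 (mod 97)
7^4 ≡ 49^2 = 2401 ≡ 73 (mod 97)
7^8 ≡ 73^2 = 5329 ≡ 91 (mod 97)
7^16 ≡ 91^2 = 8281 ≡ 36 (mod 97)
7^32 ≡ 36^2 = 1296 ≡ 35 (mod 97)
7^64 ≡ 35^2 = 1225 ≡ 61 (mod 97)
96 = 64 + 32 in binary powers of 2.
So 7^96 ≡ 61 · 35 ≡ 1 (mod 97).
Since the result is 1, base 7 gives no evidence that 97 is composite.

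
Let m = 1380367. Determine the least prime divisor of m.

79

1380367 is odd.
Digit sum 28, not divisible by 3.
Ends in 7: not divisible by 5.
7: 1380367 = 7·197195 + 2
11: 1380367 = 11·125487 + 10
13: 1380367 = 13·106182 + 1
17: 1380367 = 17·81198 + 1
19: 1380367 = 19·72650 + 17
23: 1380367 = 23·60015 + 22
29: 1380367 = 29·47598 + 25
31: 1380367 = 31·44527 + 30
37: 1380367 = 37·37307 + 8
41: 1380367 = 41·33667 + 20
43: 1380367 = 43·32101 + 24
47: 1380367 = 47·29369 + 24
53: 1380367 = 53·26044 + 35
59: 1380367 = 59·23396 + 3
61: 1380367 = 61·22628 + 59
67: 1380367 = 67·20602 + 33
71: 1380367 = 71·19441 + 56
73: 1380367 = 73·18909 + 10
79: 1380367 = 79·17473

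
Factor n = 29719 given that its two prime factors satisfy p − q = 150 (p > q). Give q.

Since p = q + 150, we have 29719 = q(q + 150), so q² + 150q − 29719 = 0.
Discriminant: 150² + 4·29719 = 22500 + 118876 = 141376; √141376 = 376.
q = (−150 + 376)/2 = 113, and p = q + 150 = 263.
Check: 113 · 263 = 29719.

113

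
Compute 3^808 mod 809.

3^1 ≡ 3 (mod 809)
3^2 ≡ 3^2 = 9 ≡ 9 (mod 809)
3^4 ≡ 9^2 = 81 ≡ 81 (mod 809)
3^8 ≡ 81^2 = 6561 ≡ 89 (mod 809)
3^16 ≡ 89^2 = 7921 ≡ 640 (mod 809)
3^32 ≡ 640^2 = 409600 ≡ 246 (mod 809)
3^64 ≡ 246^2 = 60516 ≡ 650 (mod 809)
3^128 ≡ 650^2 = 422500 ≡ 202 (mod 809)
3^256 ≡ 202^2 = 40804 ≡ 354 (mod 809)
3^512 ≡ 354^2 = 125316 ≡ 730 (mod 809)
808 = 512 + 256 + 32 + 8 in binary powers of 2.
So 3^808 ≡ 730 · 354 · 246 · 89 ≡ 1 (mod 809).
Since the result is 1, base 3 gives no evidence that 809 is composite.

1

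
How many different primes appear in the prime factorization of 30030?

30030 = 2 · 15015
15015 = 3 · 5005
5005 = 5 · 1001
1001 = 7 · 143
143 = 11 · 13
30030 = 2 · 3 · 5 · 7 · 11 · 13, which has 6 distinct prime factors.

6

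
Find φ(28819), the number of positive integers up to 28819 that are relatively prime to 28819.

Factor: 28819 = 7 · 23 · 179.
φ(28819) = (7−1) · (23−1) · (179−1) = 6 · 22 · 178 = 23496.

23496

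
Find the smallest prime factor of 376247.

31

376247 is odd.
Digit sum 29, not divisible by 3.
Ends in 7: not divisible by 5.
7: 376247 = 7·53749 + 4
11: 376247 = 11·34204 + 3
13: 376247 = 13·28942 + 1
17: 376247 = 17·22132 + 3
19: 376247 = 19·19802 + 9
23: 376247 = 23·16358 + 13
29: 376247 = 29·12974 + 1
31: 376247 = 31·12137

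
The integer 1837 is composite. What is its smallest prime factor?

1837 is odd.
Digit sum 19, not divisible by 3.
Ends in 7: not divisible by 5.
7: 1837 = 7·262 + 3
11: 1837 = 11·167

11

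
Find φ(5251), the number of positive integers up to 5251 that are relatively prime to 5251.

5104

Factor: 5251 = 59 · 89.
φ(5251) = (59−1) · (89−1) = 58 · 88 = 5104.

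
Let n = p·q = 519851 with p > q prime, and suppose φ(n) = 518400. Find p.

811

φ(n) = (p−1)(q−1) = n − (p+q) + 1, so p + q = 519851 − 518400 + 1 = 1452.
p and q are the roots of t² − 1452t + 519851 = 0.
Discriminant: 1452² − 4·519851 = 2108304 − 2079404 = 28900; √28900 = 170.
q = (1452 − 170)/2 = 641, p = (1452 + 170)/2 = 811.
Check: 641 · 811 = 519851.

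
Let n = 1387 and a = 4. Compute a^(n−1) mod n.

1

4^1 ≡ 4 (mod 1387)
4^2 ≡ 4^2 = 16 ≡ 16 (mod 1387)
4^4 ≡ 16^2 = 256 ≡ 256 (mod 1387)
4^8 ≡ 256^2 = 65536 ≡ 347 (mod 1387)
4^16 ≡ 347^2 = 120409 ≡ 1127 (mod 1387)
4^32 ≡ 1127^2 = 1270129 ≡ 1024 (mod 1387)
4^64 ≡ 1024^2 = 1048576 ≡ 4 (mod 1387)
4^128 ≡ 4^2 = 16 ≡ 16 (mod 1387)
4^256 ≡ 16^2 = 256 ≡ 256 (mod 1387)
4^512 ≡ 256^2 = 65536 ≡ 347 (mod 1387)
4^1024 ≡ 347^2 = 120409 ≡ 1127 (mod 1387)
1386 = 1024 + 256 + 64 + 32 + 8 + 2 in binary powers of 2.
So 4^1386 ≡ 1127 · 256 · 4 · 1024 · 347 · 16 ≡ 1 (mod 1387).
Since the result is 1, base 4 gives no evidence that 1387 is composite.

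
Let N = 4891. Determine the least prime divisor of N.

4891 is odd.
Digit sum 22, not divisible by 3.
Ends in 1: not divisible by 5.
7: 4891 = 7·698 + 5
11: 4891 = 11·444 + 7
13: 4891 = 13·376 + 3
17: 4891 = 17·287 + 12
19: 4891 = 19·257 + 8
23: 4891 = 23·212 + 15
29: 4891 = 29·168 + 19
31: 4891 = 31·157 + 24
37: 4891 = 37·132 + 7
41: 4891 = 41·119 + 12
43: 4891 = 43·113 + 32
47: 4891 = 47·104 + 3
53: 4891 = 53·92 + 15
59: 4891 = 59·82 + 53
61: 4891 = 61·80 + 11
67: 4891 = 67·73

67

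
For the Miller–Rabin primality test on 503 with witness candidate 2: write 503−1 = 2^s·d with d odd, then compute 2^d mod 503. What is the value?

1

503 − 1 = 502 = 2^1 · 251, so d = 251.
2^1 ≡ 2 (mod 503)
2^2 ≡ 2^2 = 4 ≡ 4 (mod 503)
2^4 ≡ 4^2 = 16 ≡ 16 (mod 503)
2^8 ≡ 16^2 = 256 ≡ 256 (mod 503)
2^16 ≡ 256^2 = 65536 ≡ 146 (mod 503)
2^32 ≡ 146^2 = 21316 ≡ 190 (mod 503)
2^64 ≡ 190^2 = 36100 ≡ 387 (mod 503)
2^128 ≡ 387^2 = 149769 ≡ 378 (mod 503)
251 = 128 + 64 + 32 + 16 + 8 + 2 + 1 in binary powers of 2.
So 2^251 ≡ 378 · 387 · 190 · 146 · 256 · 4 · 2 ≡ 1 (mod 503).
Since 2^d ≡ 1 (mod 503), base 2 does not prove 503 composite.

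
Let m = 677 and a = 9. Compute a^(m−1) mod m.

1

9^1 ≡ 9 (mod 677)
9^2 ≡ 9^2 = 81 ≡ 81 (mod 677)
9^4 ≡ 81^2 = 6561 ≡ 468 (mod 677)
9^8 ≡ 468^2 = 219024 ≡ 353 (mod 677)
9^16 ≡ 353^2 = 124609 ≡ 41 (mod 677)
9^32 ≡ 41^2 = 1681 ≡ 327 (mod 677)
9^64 ≡ 327^2 = 106929 ≡ 640 (mod 677)
9^128 ≡ 640^2 = 409600 ≡ 15 (mod 677)
9^256 ≡ 15^2 = 225 ≡ 225 (mod 677)
9^512 ≡ 225^2 = 50625 ≡ 527 (mod 677)
676 = 512 + 128 + 32 + 4 in binary powers of 2.
So 9^676 ≡ 527 · 15 · 327 · 468 ≡ 1 (mod 677).
Since the result is 1, base 9 gives no evidence that 677 is composite.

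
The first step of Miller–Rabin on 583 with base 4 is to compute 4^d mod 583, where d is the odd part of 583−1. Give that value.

583 − 1 = 582 = 2^1 · 291, so d = 291.
4^1 ≡ 4 (mod 583)
4^2 ≡ 4^2 = 16 ≡ 16 (mod 583)
4^4 ≡ 16^2 = 256 ≡ 256 (mod 583)
4^8 ≡ 256^2 = 65536 ≡ 240 (mod 583)
4^16 ≡ 240^2 = 57600 ≡ 466 (mod 583)
4^32 ≡ 466^2 = 217156 ≡ 280 (mod 583)
4^64 ≡ 280^2 = 78400 ≡ 278 (mod 583)
4^128 ≡ 278^2 = 77284 ≡ 328 (mod 583)
4^256 ≡ 328^2 = 107584 ≡ 312 (mod 583)
291 = 256 + 32 + 2 + 1 in binary powers of 2.
So 4^291 ≡ 312 · 280 · 16 · 4 ≡ 70 (mod 583).
Squaring chain: 70; never reaches −1, so base 4 is a Miller–Rabin witness that 583 is composite.

70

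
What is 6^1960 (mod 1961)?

1444

6^1 ≡ 6 (mod 1961)
6^2 ≡ 6^2 = 36 ≡ 36 (mod 1961)
6^4 ≡ 36^2 = 1296 ≡ 1296 (mod 1961)
6^8 ≡ 1296^2 = 1679616 ≡ 1000 (mod 1961)
6^16 ≡ 1000^2 = 1000000 ≡ 1851 (mod 1961)
6^32 ≡ 1851^2 = 3426201 ≡ 334 (mod 1961)
6^64 ≡ 334^2 = 111556 ≡ 1740 (mod 1961)
6^128 ≡ 1740^2 = 3027600 ≡ 1777 (mod 1961)
6^256 ≡ 1777^2 = 3157729 ≡ 519 (mod 1961)
6^512 ≡ 519^2 = 269361 ≡ 704 (mod 1961)
6^1024 ≡ 704^2 = 495616 ≡ 1444 (mod 1961)
1960 = 1024 + 512 + 256 + 128 + 32 + 8 in binary powers of 2.
So 6^1960 ≡ 1444 · 704 · 519 · 1777 · 334 · 1000 ≡ 1444 (mod 1961).
Since 1444 ≠ 1, base 6 is a Fermat witness: 1961 is composite.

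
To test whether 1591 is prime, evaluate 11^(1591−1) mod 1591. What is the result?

11^1 ≡ 11 (mod 1591)
11^2 ≡ 11^2 = 121 ≡ 121 (mod 1591)
11^4 ≡ 121^2 = 14641 ≡ 322 (mod 1591)
11^8 ≡ 322^2 = 103684 ≡ 269 (mod 1591)
11^16 ≡ 269^2 = 72361 ≡ 766 (mod 1591)
11^32 ≡ 766^2 = 586756 ≡ 1268 (mod 1591)
11^64 ≡ 1268^2 = 1607824 ≡ 914 (mod 1591)
11^128 ≡ 914^2 = 835396 ≡ 121 (mod 1591)
11^256 ≡ 121^2 = 14641 ≡ 322 (mod 1591)
11^512 ≡ 322^2 = 103684 ≡ 269 (mod 1591)
11^1024 ≡ 269^2 = 72361 ≡ 766 (mod 1591)
1590 = 1024 + 512 + 32 + 16 + 4 + 2 in binary powers of 2.
So 11^1590 ≡ 766 · 269 · 1268 · 766 · 322 · 121 ≡ 1000 (mod 1591).
Since 1000 ≠ 1, base 11 is a Fermat witness: 1591 is composite.

1000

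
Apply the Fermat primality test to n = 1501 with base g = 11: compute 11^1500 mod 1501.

11^1 ≡ 11 (mod 1501)
11^2 ≡ 11^2 = 121 ≡ 121 (mod 1501)
11^4 ≡ 121^2 = 14641 ≡ 1132 (mod 1501)
11^8 ≡ 1132^2 = 1281424 ≡ 1071 (mod 1501)
11^16 ≡ 1071^2 = 1147041 ≡ 277 (mod 1501)
11^32 ≡ 277^2 = 76729 ≡ 178 (mod 1501)
11^64 ≡ 178^2 = 31684 ≡ 163 (mod 1501)
11^128 ≡ 163^2 = 26569 ≡ 1052 (mod 1501)
11^256 ≡ 1052^2 = 1106704 ≡ 467 (mod 1501)
11^512 ≡ 467^2 = 218089 ≡ 444 (mod 1501)
11^1024 ≡ 444^2 = 197136 ≡ 505 (mod 1501)
1500 = 1024 + 256 + 128 + 64 + 16 + 8 + 4 in binary powers of 2.
So 11^1500 ≡ 505 · 467 · 1052 · 163 · 277 · 1071 · 1132 ≡ 495 (mod 1501).
Since 495 ≠ 1, base 11 is a Fermat witness: 1501 is composite.

495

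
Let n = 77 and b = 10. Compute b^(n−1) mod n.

67

10^1 ≡ 10 (mod 77)
10^2 ≡ 10^2 = 100 ≡ 23 (mod 77)
10^4 ≡ 23^2 = 529 ≡ 67 (mod 77)
10^8 ≡ 67^2 = 4489 ≡ 23 (mod 77)
10^16 ≡ 23^2 = 529 ≡ 67 (mod 77)
10^32 ≡ 67^2 = 4489 ≡ 23 (mod 77)
10^64 ≡ 23^2 = 529 ≡ 67 (mod 77)
76 = 64 + 8 + 4 in binary powers of 2.
So 10^76 ≡ 67 · 23 · 67 ≡ 67 (mod 77).
Since 67 ≠ 1, base 10 is a Fermat witness: 77 is composite.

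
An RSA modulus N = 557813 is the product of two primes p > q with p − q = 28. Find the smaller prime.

Since p = q + 28, we have 557813 = q(q + 28), so q² + 28q − 557813 = 0.
Discriminant: 28² + 4·557813 = 784 + 2231252 = 2232036; √2232036 = 1494.
q = (−28 + 1494)/2 = 733, and p = q + 28 = 761.
Check: 733 · 761 = 557813.

733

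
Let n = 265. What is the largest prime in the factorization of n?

53

265 = 5 · 53
53 is prime.
So 265 = 5 · 53; the largest prime factor is 53.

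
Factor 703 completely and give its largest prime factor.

703 = 19 · 37
37 is prime.
So 703 = 19 · 37; the largest prime factor is 37.

37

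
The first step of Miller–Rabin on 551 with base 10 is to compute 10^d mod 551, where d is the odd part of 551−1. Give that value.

551 − 1 = 550 = 2^1 · 275, so d = 275.
10^1 ≡ 10 (mod 551)
10^2 ≡ 10^2 = 100 ≡ 100 (mod 551)
10^4 ≡ 100^2 = 10000 ≡ 82 (mod 551)
10^8 ≡ 82^2 = 6724 ≡ 112 (mod 551)
10^16 ≡ 112^2 = 12544 ≡ 422 (mod 551)
10^32 ≡ 422^2 = 178084 ≡ 111 (mod 551)
10^64 ≡ 111^2 = 12321 ≡ 199 (mod 551)
10^128 ≡ 199^2 = 39601 ≡ 480 (mod 551)
10^256 ≡ 480^2 = 230400 ≡ 82 (mod 551)
275 = 256 + 16 + 2 + 1 in binary powers of 2.
So 10^275 ≡ 82 · 422 · 100 · 10 ≡ 98 (mod 551).
Squaring chain: 98; never reaches −1, so base 10 is a Miller–Rabin witness that 551 is composite.

98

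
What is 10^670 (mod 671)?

441

10^1 ≡ 10 (mod 671)
10^2 ≡ 10^2 = 100 ≡ 100 (mod 671)
10^4 ≡ 100^2 = 10000 ≡ 606 (mod 671)
10^8 ≡ 606^2 = 367236 ≡ 199 (mod 671)
10^16 ≡ 199^2 = 39601 ≡ 12 (mod 671)
10^32 ≡ 12^2 = 144 ≡ 144 (mod 671)
10^64 ≡ 144^2 = 20736 ≡ 606 (mod 671)
10^128 ≡ 606^2 = 367236 ≡ 199 (mod 671)
10^256 ≡ 199^2 = 39601 ≡ 12 (mod 671)
10^512 ≡ 12^2 = 144 ≡ 144 (mod 671)
670 = 512 + 128 + 16 + 8 + 4 + 2 in binary powers of 2.
So 10^670 ≡ 144 · 199 · 12 · 199 · 606 · 100 ≡ 441 (mod 671).
Since 441 ≠ 1, base 10 is a Fermat witness: 671 is composite.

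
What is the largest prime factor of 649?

649 = 11 · 59
59 is prime.
So 649 = 11 · 59; the largest prime factor is 59.

59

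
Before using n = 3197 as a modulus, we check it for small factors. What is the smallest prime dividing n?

3197 is odd.
Digit sum 20, not divisible by 3.
Ends in 7: not divisible by 5.
7: 3197 = 7·456 + 5
11: 3197 = 11·290 + 7
13: 3197 = 13·245 + 12
17: 3197 = 17·188 + 1
19: 3197 = 19·168 + 5
23: 3197 = 23·139

23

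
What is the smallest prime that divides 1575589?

1575589 is odd.
Digit sum 40, not divisible by 3.
Ends in 9: not divisible by 5.
7: 1575589 = 7·225084 + 1
11: 1575589 = 11·143235 + 4
13: 1575589 = 13·121199 + 2
17: 1575589 = 17·92681 + 12
19: 1575589 = 19·82925 + 14
23: 1575589 = 23·68503 + 20
29: 1575589 = 29·54330 + 19
31: 1575589 = 31·50825 + 14
37: 1575589 = 37·42583 + 18
41: 1575589 = 41·38429

41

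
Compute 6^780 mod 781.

375

6^1 ≡ 6 (mod 781)
6^2 ≡ 6^2 = 36 ≡ 36 (mod 781)
6^4 ≡ 36^2 = 1296 ≡ 515 (mod 781)
6^8 ≡ 515^2 = 265225 ≡ 466 (mod 781)
6^16 ≡ 466^2 = 217156 ≡ 38 (mod 781)
6^32 ≡ 38^2 = 1444 ≡ 663 (mod 781)
6^64 ≡ 663^2 = 439569 ≡ 647 (mod 781)
6^128 ≡ 647^2 = 418609 ≡ 774 (mod 781)
6^256 ≡ 774^2 = 599076 ≡ 49 (mod 781)
6^512 ≡ 49^2 = 2401 ≡ 58 (mod 781)
780 = 512 + 256 + 8 + 4 in binary powers of 2.
So 6^780 ≡ 58 · 49 · 466 · 515 ≡ 375 (mod 781).
Since 375 ≠ 1, base 6 is a Fermat witness: 781 is composite.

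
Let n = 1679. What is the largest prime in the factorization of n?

1679 = 23 · 73
73 is prime.
So 1679 = 23 · 73; the largest prime factor is 73.

73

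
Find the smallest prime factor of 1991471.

1991471 is odd.
Digit sum 32, not divisible by 3.
Ends in 1: not divisible by 5.
7: 1991471 = 7·284495 + 6
11: 1991471 = 11·181042 + 9
13: 1991471 = 13·153190 + 1
17: 1991471 = 17·117145 + 6
19: 1991471 = 19·104814 + 5
23: 1991471 = 23·86585 + 16
29: 1991471 = 29·68671 + 12
31: 1991471 = 31·64241

31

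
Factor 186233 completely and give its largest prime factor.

71

186233 = 43 · 4331
4331 = 61 · 71
71 is prime.
So 186233 = 43 · 61 · 71; the largest prime factor is 71.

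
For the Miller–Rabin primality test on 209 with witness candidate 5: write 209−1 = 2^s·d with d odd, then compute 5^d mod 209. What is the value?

169

209 − 1 = 208 = 2^4 · 13, so d = 13.
5^1 ≡ 5 (mod 209)
5^2 ≡ 5^2 = 25 ≡ 25 (mod 209)
5^4 ≡ 25^2 = 625 ≡ 207 (mod 209)
5^8 ≡ 207^2 = 42849 ≡ 4 (mod 209)
13 = 8 + 4 + 1 in binary powers of 2.
So 5^13 ≡ 4 · 207 · 5 ≡ 169 (mod 209).
Squaring chain: 169 → 137 → 168 → 9; never reaches −1, so base 5 is a Miller–Rabin witness that 209 is composite.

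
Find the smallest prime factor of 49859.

49859 is odd.
Digit sum 35, not divisible by 3.
Ends in 9: not divisible by 5.
7: 49859 = 7·7122 + 5
11: 49859 = 11·4532 + 7
13: 49859 = 13·3835 + 4
17: 49859 = 17·2932 + 15
19: 49859 = 19·2624 + 3
23: 49859 = 23·2167 + 18
29: 49859 = 29·1719 + 8
31: 49859 = 31·1608 + 11
37: 49859 = 37·1347 + 20
41: 49859 = 41·1216 + 3
43: 49859 = 43·1159 + 22
47: 49859 = 47·1060 + 39
53: 49859 = 53·940 + 39
59: 49859 = 59·845 + 4
61: 49859 = 61·817 + 22
67: 49859 = 67·744 + 11
71: 49859 = 71·702 + 17
73: 49859 = 73·683

73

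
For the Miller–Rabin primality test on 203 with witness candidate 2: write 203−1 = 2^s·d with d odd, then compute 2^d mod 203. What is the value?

137

203 − 1 = 202 = 2^1 · 101, so d = 101.
2^1 ≡ 2 (mod 203)
2^2 ≡ 2^2 = 4 ≡ 4 (mod 203)
2^4 ≡ 4^2 = 16 ≡ 16 (mod 203)
2^8 ≡ 16^2 = 256 ≡ 53 (mod 203)
2^16 ≡ 53^2 = 2809 ≡ 170 (mod 203)
2^32 ≡ 170^2 = 28900 ≡ 74 (mod 203)
2^64 ≡ 74^2 = 5476 ≡ 198 (mod 203)
101 = 64 + 32 + 4 + 1 in binary powers of 2.
So 2^101 ≡ 198 · 74 · 16 · 2 ≡ 137 (mod 203).
Squaring chain: 137; never reaches −1, so base 2 is a Miller–Rabin witness that 203 is composite.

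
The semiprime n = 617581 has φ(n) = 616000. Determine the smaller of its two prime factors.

φ(n) = (p−1)(q−1) = n − (p+q) + 1, so p + q = 617581 − 616000 + 1 = 1582.
p and q are the roots of t² − 1582t + 617581 = 0.
Discriminant: 1582² − 4·617581 = 2502724 − 2470324 = 32400; √32400 = 180.
q = (1582 − 180)/2 = 701, p = (1582 + 180)/2 = 881.
Check: 701 · 881 = 617581.

701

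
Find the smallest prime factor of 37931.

83

37931 is odd.
Digit sum 23, not divisible by 3.
Ends in 1: not divisible by 5.
7: 37931 = 7·5418 + 5
11: 37931 = 11·3448 + 3
13: 37931 = 13·2917 + 10
17: 37931 = 17·2231 + 4
19: 37931 = 19·1996 + 7
23: 37931 = 23·1649 + 4
29: 37931 = 29·1307 + 28
31: 37931 = 31·1223 + 18
37: 37931 = 37·1025 + 6
41: 37931 = 41·925 + 6
43: 37931 = 43·882 + 5
47: 37931 = 47·807 + 2
53: 37931 = 53·715 + 36
59: 37931 = 59·642 + 53
61: 37931 = 61·621 + 50
67: 37931 = 67·566 + 9
71: 37931 = 71·534 + 17
73: 37931 = 73·519 + 44
79: 37931 = 79·480 + 11
83: 37931 = 83·457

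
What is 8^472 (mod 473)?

262

8^1 ≡ 8 (mod 473)
8^2 ≡ 8^2 = 64 ≡ 64 (mod 473)
8^4 ≡ 64^2 = 4096 ≡ 312 (mod 473)
8^8 ≡ 312^2 = 97344 ≡ 379 (mod 473)
8^16 ≡ 379^2 = 143641 ≡ 322 (mod 473)
8^32 ≡ 322^2 = 103684 ≡ 97 (mod 473)
8^64 ≡ 97^2 = 9409 ≡ 422 (mod 473)
8^128 ≡ 422^2 = 178084 ≡ 236 (mod 473)
8^256 ≡ 236^2 = 55696 ≡ 355 (mod 473)
472 = 256 + 128 + 64 + 16 + 8 in binary powers of 2.
So 8^472 ≡ 355 · 236 · 422 · 322 · 379 ≡ 262 (mod 473).
Since 262 ≠ 1, base 8 is a Fermat witness: 473 is composite.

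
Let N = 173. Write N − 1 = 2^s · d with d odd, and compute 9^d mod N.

173 − 1 = 172 = 2^2 · 43, so d = 43.
9^1 ≡ 9 (mod 173)
9^2 ≡ 9^2 = 81 ≡ 81 (mod 173)
9^4 ≡ 81^2 = 6561 ≡ 160 (mod 173)
9^8 ≡ 160^2 = 25600 ≡ 169 (mod 173)
9^16 ≡ 169^2 = 28561 ≡ 16 (mod 173)
9^32 ≡ 16^2 = 256 ≡ 83 (mod 173)
43 = 32 + 8 + 2 + 1 in binary powers of 2.
So 9^43 ≡ 83 · 169 · 81 · 9 ≡ 172 (mod 173).
Since 9^d ≡ 172 (mod 173), base 9 does not prove 173 composite.

172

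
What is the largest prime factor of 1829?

1829 = 31 · 59
59 is prime.
So 1829 = 31 · 59; the largest prime factor is 59.

59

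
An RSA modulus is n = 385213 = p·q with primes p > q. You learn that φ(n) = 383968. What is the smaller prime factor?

φ(n) = (p−1)(q−1) = n − (p+q) + 1, so p + q = 385213 − 383968 + 1 = 1246.
p and q are the roots of t² − 1246t + 385213 = 0.
Discriminant: 1246² − 4·385213 = 1552516 − 1540852 = 11664; √11664 = 108.
q = (1246 − 108)/2 = 569, p = (1246 + 108)/2 = 677.
Check: 569 · 677 = 385213.

569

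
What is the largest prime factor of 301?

301 = 7 · 43
43 is prime.
So 301 = 7 · 43; the largest prime factor is 43.

43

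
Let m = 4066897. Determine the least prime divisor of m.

4066897 is odd.
Digit sum 40, not divisible by 3.
Ends in 7: not divisible by 5.
7: 4066897 = 7·580985 + 2
11: 4066897 = 11·369717 + 10
13: 4066897 = 13·312838 + 3
17: 4066897 = 17·239229 + 4
19: 4066897 = 19·214047 + 4
23: 4066897 = 23·176821 + 14
29: 4066897 = 29·140237 + 24
31: 4066897 = 31·131190 + 7
37: 4066897 = 37·109916 + 5
41: 4066897 = 41·99192 + 25
43: 4066897 = 43·94579

43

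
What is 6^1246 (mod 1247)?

6^1 ≡ 6 (mod 1247)
6^2 ≡ 6^2 = 36 ≡ 36 (mod 1247)
6^4 ≡ 36^2 = 1296 ≡ 49 (mod 1247)
6^8 ≡ 49^2 = 2401 ≡ 1154 (mod 1247)
6^16 ≡ 1154^2 = 1331716 ≡ 1167 (mod 1247)
6^32 ≡ 1167^2 = 1361889 ≡ 165 (mod 1247)
6^64 ≡ 165^2 = 27225 ≡ 1038 (mod 1247)
6^128 ≡ 1038^2 = 1077444 ≡ 36 (mod 1247)
6^256 ≡ 36^2 = 1296 ≡ 49 (mod 1247)
6^512 ≡ 49^2 = 2401 ≡ 1154 (mod 1247)
6^1024 ≡ 1154^2 = 1331716 ≡ 1167 (mod 1247)
1246 = 1024 + 128 + 64 + 16 + 8 + 4 + 2 in binary powers of 2.
So 6^1246 ≡ 1167 · 36 · 1038 · 1167 · 1154 · 49 · 36 ≡ 436 (mod 1247).
Since 436 ≠ 1, base 6 is a Fermat witness: 1247 is composite.

436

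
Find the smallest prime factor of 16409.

16409 is odd.
Digit sum 20, not divisible by 3.
Ends in 9: not divisible by 5.
7: 16409 = 7·2344 + 1
11: 16409 = 11·1491 + 8
13: 16409 = 13·1262 + 3
17: 16409 = 17·965 + 4
19: 16409 = 19·863 + 12
23: 16409 = 23·713 + 10
29: 16409 = 29·565 + 24
31: 16409 = 31·529 + 10
37: 16409 = 37·443 + 18
41: 16409 = 41·400 + 9
43: 16409 = 43·381 + 26
47: 16409 = 47·349 + 6
53: 16409 = 53·309 + 32
59: 16409 = 59·278 + 7
61: 16409 = 61·269

61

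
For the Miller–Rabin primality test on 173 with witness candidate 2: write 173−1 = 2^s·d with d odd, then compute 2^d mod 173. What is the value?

173 − 1 = 172 = 2^2 · 43, so d = 43.
2^1 ≡ 2 (mod 173)
2^2 ≡ 2^2 = 4 ≡ 4 (mod 173)
2^4 ≡ 4^2 = 16 ≡ 16 (mod 173)
2^8 ≡ 16^2 = 256 ≡ 83 (mod 173)
2^16 ≡ 83^2 = 6889 ≡ 142 (mod 173)
2^32 ≡ 142^2 = 20164 ≡ 96 (mod 173)
43 = 32 + 8 + 2 + 1 in binary powers of 2.
So 2^43 ≡ 96 · 83 · 4 · 2 ≡ 80 (mod 173).
Squaring chain: 80 → 172; reaches −1, so base 2 does not prove 173 composite.

80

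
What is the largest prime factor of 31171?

73

31171 = 7 · 4453
4453 = 61 · 73
73 is prime.
So 31171 = 7 · 61 · 73; the largest prime factor is 73.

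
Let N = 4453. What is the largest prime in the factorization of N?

73

4453 = 61 · 73
73 is prime.
So 4453 = 61 · 73; the largest prime factor is 73.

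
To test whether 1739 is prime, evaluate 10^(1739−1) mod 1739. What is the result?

1231

10^1 ≡ 10 (mod 1739)
10^2 ≡ 10^2 = 100 ≡ 100 (mod 1739)
10^4 ≡ 100^2 = 10000 ≡ 1305 (mod 1739)
10^8 ≡ 1305^2 = 1703025 ≡ 544 (mod 1739)
10^16 ≡ 544^2 = 295936 ≡ 306 (mod 1739)
10^32 ≡ 306^2 = 93636 ≡ 1469 (mod 1739)
10^64 ≡ 1469^2 = 2157961 ≡ 1601 (mod 1739)
10^128 ≡ 1601^2 = 2563201 ≡ 1654 (mod 1739)
10^256 ≡ 1654^2 = 2735716 ≡ 269 (mod 1739)
10^512 ≡ 269^2 = 72361 ≡ 1062 (mod 1739)
10^1024 ≡ 1062^2 = 1127844 ≡ 972 (mod 1739)
1738 = 1024 + 512 + 128 + 64 + 8 + 2 in binary powers of 2.
So 10^1738 ≡ 972 · 1062 · 1654 · 1601 · 544 · 100 ≡ 1231 (mod 1739).
Since 1231 ≠ 1, base 10 is a Fermat witness: 1739 is composite.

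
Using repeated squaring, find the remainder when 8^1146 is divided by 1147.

8^1 ≡ 8 (mod 1147)
8^2 ≡ 8^2 = 64 ≡ 64 (mod 1147)
8^4 ≡ 64^2 = 4096 ≡ 655 (mod 1147)
8^8 ≡ 655^2 = 429025 ≡ 47 (mod 1147)
8^16 ≡ 47^2 = 2209 ≡ 1062 (mod 1147)
8^32 ≡ 1062^2 = 1127844 ≡ 343 (mod 1147)
8^64 ≡ 343^2 = 117649 ≡ 655 (mod 1147)
8^128 ≡ 655^2 = 429025 ≡ 47 (mod 1147)
8^256 ≡ 47^2 = 2209 ≡ 1062 (mod 1147)
8^512 ≡ 1062^2 = 1127844 ≡ 343 (mod 1147)
8^1024 ≡ 343^2 = 117649 ≡ 655 (mod 1147)
1146 = 1024 + 64 + 32 + 16 + 8 + 2 in binary powers of 2.
So 8^1146 ≡ 655 · 655 · 343 · 1062 · 47 · 64 ≡ 628 (mod 1147).
Since 628 ≠ 1, base 8 is a Fermat witness: 1147 is composite.

628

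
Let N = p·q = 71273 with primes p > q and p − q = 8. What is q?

263

Since p = q + 8, we have 71273 = q(q + 8), so q² + 8q − 71273 = 0.
Discriminant: 8² + 4·71273 = 64 + 285092 = 285156; √285156 = 534.
q = (−8 + 534)/2 = 263, and p = q + 8 = 271.
Check: 263 · 271 = 71273.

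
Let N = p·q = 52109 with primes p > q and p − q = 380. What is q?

107

Since p = q + 380, we have 52109 = q(q + 380), so q² + 380q − 52109 = 0.
Discriminant: 380² + 4·52109 = 144400 + 208436 = 352836; √352836 = 594.
q = (−380 + 594)/2 = 107, and p = q + 380 = 487.
Check: 107 · 487 = 52109.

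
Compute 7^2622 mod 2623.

7^1 ≡ 7 (mod 2623)
7^2 ≡ 7^2 = 49 ≡ 49 (mod 2623)
7^4 ≡ 49^2 = 2401 ≡ 2401 (mod 2623)
7^8 ≡ 2401^2 = 5764801 ≡ 2070 (mod 2623)
7^16 ≡ 2070^2 = 4284900 ≡ 1541 (mod 2623)
7^32 ≡ 1541^2 = 2374681 ≡ 866 (mod 2623)
7^64 ≡ 866^2 = 749956 ≡ 2401 (mod 2623)
7^128 ≡ 2401^2 = 5764801 ≡ 2070 (mod 2623)
7^256 ≡ 2070^2 = 4284900 ≡ 1541 (mod 2623)
7^512 ≡ 1541^2 = 2374681 ≡ 866 (mod 2623)
7^1024 ≡ 866^2 = 749956 ≡ 2401 (mod 2623)
7^2048 ≡ 2401^2 = 5764801 ≡ 2070 (mod 2623)
2622 = 2048 + 512 + 32 + 16 + 8 + 4 + 2 in binary powers of 2.
So 7^2622 ≡ 2070 · 866 · 866 · 1541 · 2070 · 2401 · 49 ≡ 1979 (mod 2623).
Since 1979 ≠ 1, base 7 is a Fermat witness: 2623 is composite.

1979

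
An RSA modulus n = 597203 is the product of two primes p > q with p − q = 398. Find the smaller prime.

599

Since p = q + 398, we have 597203 = q(q + 398), so q² + 398q − 597203 = 0.
Discriminant: 398² + 4·597203 = 158404 + 2388812 = 2547216; √2547216 = 1596.
q = (−398 + 1596)/2 = 599, and p = q + 398 = 997.
Check: 599 · 997 = 597203.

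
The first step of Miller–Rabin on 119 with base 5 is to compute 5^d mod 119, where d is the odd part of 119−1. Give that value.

119 − 1 = 118 = 2^1 · 59, so d = 59.
5^1 ≡ 5 (mod 119)
5^2 ≡ 5^2 = 25 ≡ 25 (mod 119)
5^4 ≡ 25^2 = 625 ≡ 30 (mod 119)
5^8 ≡ 30^2 = 900 ≡ 67 (mod 119)
5^16 ≡ 67^2 = 4489 ≡ 86 (mod 119)
5^32 ≡ 86^2 = 7396 ≡ 18 (mod 119)
59 = 32 + 16 + 8 + 2 + 1 in binary powers of 2.
So 5^59 ≡ 18 · 86 · 67 · 25 · 5 ≡ 45 (mod 119).
Squaring chain: 45; never reaches −1, so base 5 is a Miller–Rabin witness that 119 is composite.

45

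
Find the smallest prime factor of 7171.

71

7171 is odd.
Digit sum 16, not divisible by 3.
Ends in 1: not divisible by 5.
7: 7171 = 7·1024 + 3
11: 7171 = 11·651 + 10
13: 7171 = 13·551 + 8
17: 7171 = 17·421 + 14
19: 7171 = 19·377 + 8
23: 7171 = 23·311 + 18
29: 7171 = 29·247 + 8
31: 7171 = 31·231 + 10
37: 7171 = 37·193 + 30
41: 7171 = 41·174 + 37
43: 7171 = 43·166 + 33
47: 7171 = 47·152 + 27
53: 7171 = 53·135 + 16
59: 7171 = 59·121 + 32
61: 7171 = 61·117 + 34
67: 7171 = 67·107 + 2
71: 7171 = 71·101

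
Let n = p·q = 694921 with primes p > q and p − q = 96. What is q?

Since p = q + 96, we have 694921 = q(q + 96), so q² + 96q − 694921 = 0.
Discriminant: 96² + 4·694921 = 9216 + 2779684 = 2788900; √2788900 = 1670.
q = (−96 + 1670)/2 = 787, and p = q + 96 = 883.
Check: 787 · 883 = 694921.

787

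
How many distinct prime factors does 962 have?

3

962 = 2 · 481
481 = 13 · 37
962 = 2 · 13 · 37, which has 3 distinct prime factors.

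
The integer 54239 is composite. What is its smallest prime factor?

73

54239 is odd.
Digit sum 23, not divisible by 3.
Ends in 9: not divisible by 5.
7: 54239 = 7·7748 + 3
11: 54239 = 11·4930 + 9
13: 54239 = 13·4172 + 3
17: 54239 = 17·3190 + 9
19: 54239 = 19·2854 + 13
23: 54239 = 23·2358 + 5
29: 54239 = 29·1870 + 9
31: 54239 = 31·1749 + 20
37: 54239 = 37·1465 + 34
41: 54239 = 41·1322 + 37
43: 54239 = 43·1261 + 16
47: 54239 = 47·1154 + 1
53: 54239 = 53·1023 + 20
59: 54239 = 59·919 + 18
61: 54239 = 61·889 + 10
67: 54239 = 67·809 + 36
71: 54239 = 71·763 + 66
73: 54239 = 73·743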